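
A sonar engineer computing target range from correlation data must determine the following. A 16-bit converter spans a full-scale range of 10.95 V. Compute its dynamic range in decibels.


Dynamic range from full-scale to LSB:
V_min = V_max / 2^bits = 10.95 / 2^16
DR = 20 * log10(V_max / V_min)
   = 20 * log10(2^16)
   = 20 * 16 * log10(2)
   = 96.33 dB

96.33 dB


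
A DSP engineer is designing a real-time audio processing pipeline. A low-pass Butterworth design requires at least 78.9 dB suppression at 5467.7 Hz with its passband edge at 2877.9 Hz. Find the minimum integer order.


Butterworth filter order formula:
n = log10(10^(A/10) - 1) / (2 * log10(f_stop/f_pass))
10^(78.9/10) - 1 = 77624710.6629
f_stop/f_pass = 5467.7 / 2877.9 = 1.8999
n = 14.1535 -> ceil = 15

15


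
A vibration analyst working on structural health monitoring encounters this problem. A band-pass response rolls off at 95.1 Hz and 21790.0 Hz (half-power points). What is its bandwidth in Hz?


Bandwidth is the difference of -3dB frequencies:
BW = f_high - f_low
   = 21790.0 - 95.1
   = 21694.9 Hz

21694.9 Hz


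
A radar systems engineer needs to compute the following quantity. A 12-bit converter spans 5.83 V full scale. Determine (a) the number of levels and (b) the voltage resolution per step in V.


Step 1 — number of quantization levels:
L = 2^N = 2^12 = 4096

Step 2 — LSB step size:
delta = Vfs / L
      = 5.83 / 4096
      = 0.00142334 V

Levels = 4096; step size = 0.00142334 V


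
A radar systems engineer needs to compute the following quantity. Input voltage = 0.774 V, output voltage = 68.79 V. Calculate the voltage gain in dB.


Voltage gain in dB:
G = 20 * log10(Vout / Vin)
  = 20 * log10(68.79 / 0.774)
  = 20 * log10(88.875969)
  = 20 * 1.948784
  = 38.98 dB

38.98 dB


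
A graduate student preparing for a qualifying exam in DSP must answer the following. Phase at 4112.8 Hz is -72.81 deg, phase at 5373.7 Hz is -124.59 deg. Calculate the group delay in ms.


Group delay from phase difference:
tau = -d(phi)/d(omega)
d(phi) = -51.78 deg = -0.903731 rad
d(omega) = 2*pi*(5373.7 - 4112.8) = 7922.4684 rad/s
tau = -(-0.903731) / 7922.4684
    = 0.1141 ms

0.1141 ms


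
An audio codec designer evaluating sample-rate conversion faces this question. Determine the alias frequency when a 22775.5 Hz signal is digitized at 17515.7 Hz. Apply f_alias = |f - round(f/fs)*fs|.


Compute the nearest integer multiple of fs to the signal:
n = round(22775.5 / 17515.7) = 1
f_alias = |22775.5 - 1 * 17515.7|
        = |22775.5 - 17515.7|
        = 5259.8 Hz

5259.8


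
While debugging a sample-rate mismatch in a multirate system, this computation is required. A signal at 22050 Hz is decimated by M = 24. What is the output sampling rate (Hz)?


Decimation reduces the sample rate:
fs_out = fs_in / M
       = 22050 / 24
       = 918.75 Hz

918.75 Hz


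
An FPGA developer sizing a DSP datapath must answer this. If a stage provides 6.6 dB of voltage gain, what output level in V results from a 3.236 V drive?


Output voltage from dB gain:
V_out = V_in * 10^(gain_dB / 20)
      = 3.236 * 10^(6.6 / 20)
      = 3.236 * 2.137962
      = 6.9184 V

6.9184 V


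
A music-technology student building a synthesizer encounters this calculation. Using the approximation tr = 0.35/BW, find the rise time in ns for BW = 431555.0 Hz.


Rise time from bandwidth relationship:
tr = 0.35 / BW
   = 0.35 / 431555.0
   = 8.110206115e-07 s
   = 811.0206 ns

811.0206 ns


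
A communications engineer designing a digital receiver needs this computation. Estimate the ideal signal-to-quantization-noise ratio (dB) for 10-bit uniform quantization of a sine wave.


Theoretical SNR for a full-scale sinusoid:
SNR = 6.02 * N + 1.76
    = 6.02 * 10 + 1.76
    = 60.2 + 1.76
    = 61.96 dB

61.96 dB


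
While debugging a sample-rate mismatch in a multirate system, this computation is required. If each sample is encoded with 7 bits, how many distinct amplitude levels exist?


Number of quantization levels = 2^N
= 2^7
= 128

128


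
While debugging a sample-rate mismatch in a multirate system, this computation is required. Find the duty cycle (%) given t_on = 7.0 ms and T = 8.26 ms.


Duty cycle as a percentage:
DC = (t_on / T) * 100
   = (7.0 / 8.26) * 100
   = 0.847458 * 100
   = 84.75 %

84.75 %


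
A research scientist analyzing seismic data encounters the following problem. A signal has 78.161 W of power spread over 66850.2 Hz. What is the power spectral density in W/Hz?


Power spectral density:
PSD = P / BW
    = 78.161 / 66850.2
    = 0.0011692 W/Hz

0.0011692 W/Hz


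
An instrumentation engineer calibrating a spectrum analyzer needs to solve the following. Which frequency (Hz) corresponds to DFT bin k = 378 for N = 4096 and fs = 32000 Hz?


Frequency of DFT bin k:
f_k = k * fs / N
    = 378 * 32000 / 4096
    = 12096000 / 4096
    = 2953.125 Hz

2953.125 Hz


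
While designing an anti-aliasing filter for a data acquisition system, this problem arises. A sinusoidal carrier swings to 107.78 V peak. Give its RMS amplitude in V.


RMS voltage for a sinusoidal waveform:
V_rms = V_peak / sqrt(2)
      = 107.78 / 1.414214
      = 76.212 V

76.212 V


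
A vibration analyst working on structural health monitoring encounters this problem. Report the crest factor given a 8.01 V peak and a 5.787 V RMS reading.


Crest factor is the ratio of peak to RMS:
CF = V_peak / V_rms
   = 8.01 / 5.787
   = 1.3841

1.3841


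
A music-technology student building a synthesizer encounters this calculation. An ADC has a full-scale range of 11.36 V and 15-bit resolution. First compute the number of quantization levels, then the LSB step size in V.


Step 1 — number of quantization levels:
L = 2^N = 2^15 = 32768

Step 2 — LSB step size:
delta = Vfs / L
      = 11.36 / 32768
      = 0.00034668 V

Levels = 32768; step size = 0.00034668 V


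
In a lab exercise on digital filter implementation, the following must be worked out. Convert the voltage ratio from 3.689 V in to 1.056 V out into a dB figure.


Voltage gain in dB:
G = 20 * log10(Vout / Vin)
  = 20 * log10(1.056 / 3.689)
  = 20 * log10(0.286256)
  = 20 * -0.543245
  = -10.86 dB

-10.86 dB


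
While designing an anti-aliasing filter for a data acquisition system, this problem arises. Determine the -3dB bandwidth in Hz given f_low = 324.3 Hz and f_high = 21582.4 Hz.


Bandwidth is the difference of -3dB frequencies:
BW = f_high - f_low
   = 21582.4 - 324.3
   = 21258.1 Hz

21258.1 Hz


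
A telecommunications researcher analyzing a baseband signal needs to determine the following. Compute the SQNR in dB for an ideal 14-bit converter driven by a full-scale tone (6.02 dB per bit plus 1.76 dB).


Theoretical SNR for a full-scale sinusoid:
SNR = 6.02 * N + 1.76
    = 6.02 * 14 + 1.76
    = 84.28 + 1.76
    = 86.04 dB

86.04 dB


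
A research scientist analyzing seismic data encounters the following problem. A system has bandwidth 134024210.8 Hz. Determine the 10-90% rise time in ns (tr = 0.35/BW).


Rise time from bandwidth relationship:
tr = 0.35 / BW
   = 0.35 / 134024210.8
   = 2.611468465e-09 s
   = 2.6115 ns

2.6115 ns


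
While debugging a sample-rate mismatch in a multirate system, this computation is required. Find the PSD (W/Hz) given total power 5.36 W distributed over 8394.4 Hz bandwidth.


Power spectral density:
PSD = P / BW
    = 5.36 / 8394.4
    = 0.00063852 W/Hz

0.00063852 W/Hz


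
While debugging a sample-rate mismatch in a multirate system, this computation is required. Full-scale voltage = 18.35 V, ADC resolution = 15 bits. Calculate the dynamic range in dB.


Dynamic range from full-scale to LSB:
V_min = V_max / 2^bits = 18.35 / 2^15
DR = 20 * log10(V_max / V_min)
   = 20 * log10(2^15)
   = 20 * 15 * log10(2)
   = 90.31 dB

90.31 dB


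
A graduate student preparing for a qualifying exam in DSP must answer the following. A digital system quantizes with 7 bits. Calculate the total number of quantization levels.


Number of quantization levels = 2^N
= 2^7
= 128

128


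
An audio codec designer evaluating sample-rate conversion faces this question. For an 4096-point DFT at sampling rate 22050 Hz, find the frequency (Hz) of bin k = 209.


Frequency of DFT bin k:
f_k = k * fs / N
    = 209 * 22050 / 4096
    = 4608450 / 4096
    = 1125.11 Hz

1125.11 Hz


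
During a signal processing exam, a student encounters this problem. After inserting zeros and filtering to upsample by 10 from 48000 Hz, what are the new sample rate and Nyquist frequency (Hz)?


Step 1 — output sample rate after interpolation by L:
fs_out = L * fs_in = 10 * 48000 = 480000 Hz

Step 2 — Nyquist frequency of the output stream:
f_Nyq = fs_out / 2 = 480000 / 2 = 240000.0 Hz

fs_out = 480000 Hz; f_Nyquist = 240000.0 Hz


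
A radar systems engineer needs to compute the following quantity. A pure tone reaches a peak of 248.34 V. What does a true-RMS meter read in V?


RMS voltage for a sinusoidal waveform:
V_rms = V_peak / sqrt(2)
      = 248.34 / 1.414214
      = 175.603 V

175.603 V


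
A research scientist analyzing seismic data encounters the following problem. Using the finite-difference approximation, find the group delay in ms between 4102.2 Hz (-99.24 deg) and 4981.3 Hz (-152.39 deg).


Group delay from phase difference:
tau = -d(phi)/d(omega)
d(phi) = -53.15 deg = -0.927642 rad
d(omega) = 2*pi*(4981.3 - 4102.2) = 5523.5482 rad/s
tau = -(-0.927642) / 5523.5482
    = 0.1679 ms

0.1679 ms


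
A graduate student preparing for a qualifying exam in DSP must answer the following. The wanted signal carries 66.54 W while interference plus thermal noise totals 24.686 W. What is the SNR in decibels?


SNR in decibels:
SNR = 10 * log10(Ps / Pn)
    = 10 * log10(66.54 / 24.686)
    = 10 * log10(2.6955)
    = 10 * 0.4306
    = 4.31 dB

4.31 dB


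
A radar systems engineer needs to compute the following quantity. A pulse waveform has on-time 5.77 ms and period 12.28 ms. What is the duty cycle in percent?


Duty cycle as a percentage:
DC = (t_on / T) * 100
   = (5.77 / 12.28) * 100
   = 0.46987 * 100
   = 46.99 %

46.99 %


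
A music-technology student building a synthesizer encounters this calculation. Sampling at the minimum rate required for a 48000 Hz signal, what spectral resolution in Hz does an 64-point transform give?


Step 1 — Nyquist sampling rate:
fs = 2 * fmax = 2 * 48000 = 96000 Hz

Step 2 — DFT bin spacing:
df = fs / N = 96000 / 64 = 1500.0 Hz

1500.0 Hz


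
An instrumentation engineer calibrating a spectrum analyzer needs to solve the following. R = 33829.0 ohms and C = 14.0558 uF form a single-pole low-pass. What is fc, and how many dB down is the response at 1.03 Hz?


Step 1 — cutoff frequency:
fc = 1 / (2*pi*R*C)
C = 14.0558 uF = 1.40558e-05 F
fc = 1 / (2*pi*33829.0*1.40558e-05)
   = 0.334715 Hz

Step 2 — magnitude at f = 1.03 Hz:
|H(f)| = 1 / sqrt(1 + (f/fc)^2)
f/fc = 1.03 / 0.334715 = 3.077245
|H| = 1 / sqrt(1 + 9.469437) = 0.3090568
|H|_dB = 20*log10(0.3090568) = -10.2 dB

fc = 0.334715 Hz; |H(1.03 Hz)| = -10.2 dB


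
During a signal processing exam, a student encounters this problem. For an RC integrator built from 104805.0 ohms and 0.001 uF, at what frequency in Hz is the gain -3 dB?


Cutoff frequency of a first-order RC filter:
fc = 1 / (2 * pi * R * C)
C = 0.001 uF = 1e-09 F
fc = 1 / (2 * pi * 104805.0 * 1e-09)
   = 1 / 0.00065850923611896
   = 1518.581586 Hz

1518.581586 Hz


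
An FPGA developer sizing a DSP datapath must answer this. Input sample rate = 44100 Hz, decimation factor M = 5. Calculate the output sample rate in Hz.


Decimation reduces the sample rate:
fs_out = fs_in / M
       = 44100 / 5
       = 8820.0 Hz

8820.0 Hz


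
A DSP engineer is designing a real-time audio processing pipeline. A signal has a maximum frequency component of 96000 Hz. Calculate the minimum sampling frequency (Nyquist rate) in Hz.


The Nyquist rate is twice the maximum frequency component.
fs_min = 2 * fmax
      = 2 * 96000
      = 192000 Hz

192000


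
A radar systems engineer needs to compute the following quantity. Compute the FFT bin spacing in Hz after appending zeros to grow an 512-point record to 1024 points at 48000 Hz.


Frequency resolution after zero-padding:
N_padded = 512 * 2 = 1024
df = fs / N_padded
   = 48000 / 1024
   = 46.875 Hz

46.875 Hz


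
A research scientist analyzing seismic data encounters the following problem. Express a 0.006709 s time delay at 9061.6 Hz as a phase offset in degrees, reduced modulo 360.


Phase shift from frequency and time delay:
phi = 360 * f * t_delay
    = 360 * 9061.6 * 0.006709
    = 21885.94 degrees
    mod 360 = 285.94 degrees

285.94 degrees


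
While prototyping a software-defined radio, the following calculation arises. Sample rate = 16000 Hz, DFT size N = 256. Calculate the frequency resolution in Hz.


DFT frequency resolution:
df = fs / N
   = 16000 / 256
   = 62.5 Hz

62.5 Hz


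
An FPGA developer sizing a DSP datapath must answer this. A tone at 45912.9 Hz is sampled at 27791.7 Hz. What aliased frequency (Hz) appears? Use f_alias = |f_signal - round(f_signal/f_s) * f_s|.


Compute the nearest integer multiple of fs to the signal:
n = round(45912.9 / 27791.7) = 2
f_alias = |45912.9 - 2 * 27791.7|
        = |45912.9 - 55583.4|
        = 9670.5 Hz

9670.5


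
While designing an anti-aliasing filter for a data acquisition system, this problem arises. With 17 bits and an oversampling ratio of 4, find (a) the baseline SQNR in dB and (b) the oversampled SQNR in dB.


Step 1 — baseline SQNR at Nyquist:
SQNR_base = 6.02*N + 1.76
          = 6.02*17 + 1.76
          = 104.1 dB

Step 2 — oversampling processing gain:
G = 10*log10(OSR) = 10*log10(4) = 6.02 dB

Step 3 — total:
SQNR_total = 104.1 + 6.02 = 110.12 dB

Base SQNR = 104.1 dB; oversampled SQNR = 110.12 dB


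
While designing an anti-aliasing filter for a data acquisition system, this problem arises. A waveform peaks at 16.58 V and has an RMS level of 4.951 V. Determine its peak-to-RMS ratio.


Crest factor is the ratio of peak to RMS:
CF = V_peak / V_rms
   = 16.58 / 4.951
   = 3.3488

3.3488


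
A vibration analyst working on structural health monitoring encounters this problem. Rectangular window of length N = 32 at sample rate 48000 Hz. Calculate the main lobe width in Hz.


Main lobe width for a rectangular window:
Width = 2 * fs / N
      = 2 * 48000 / 32
      = 96000 / 32
      = 3000.0 Hz

3000.0 Hz


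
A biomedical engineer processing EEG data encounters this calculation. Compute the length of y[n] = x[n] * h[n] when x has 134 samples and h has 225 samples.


Linear convolution output length:
L = N + M - 1
  = 134 + 225 - 1
  = 358 samples

358


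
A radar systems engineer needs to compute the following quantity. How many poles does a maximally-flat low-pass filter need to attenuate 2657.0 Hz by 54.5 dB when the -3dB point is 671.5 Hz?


Butterworth filter order formula:
n = log10(10^(A/10) - 1) / (2 * log10(f_stop/f_pass))
10^(54.5/10) - 1 = 281837.2931
f_stop/f_pass = 2657.0 / 671.5 = 3.9568
n = 4.5618 -> ceil = 5

5


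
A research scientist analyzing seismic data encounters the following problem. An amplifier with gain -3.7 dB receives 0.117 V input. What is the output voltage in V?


Output voltage from dB gain:
V_out = V_in * 10^(gain_dB / 20)
      = 0.117 * 10^(-3.7 / 20)
      = 0.117 * 0.653131
      = 0.0764 V

0.0764 V


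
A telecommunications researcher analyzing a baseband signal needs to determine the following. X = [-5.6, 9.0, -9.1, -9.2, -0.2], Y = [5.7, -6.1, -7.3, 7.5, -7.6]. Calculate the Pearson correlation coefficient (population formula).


Pearson correlation coefficient (population):
r = cov(X,Y) / (std(X) * std(Y))
Mean X = -3.02, Mean Y = -1.56
Cov(X,Y) = -22.2852
Std(X) = 6.844677, Std(Y) = 6.705699
r = -0.4855

-0.4855


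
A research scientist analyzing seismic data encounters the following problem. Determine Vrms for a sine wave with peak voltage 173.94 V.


RMS voltage for a sinusoidal waveform:
V_rms = V_peak / sqrt(2)
      = 173.94 / 1.414214
      = 122.994 V

122.994 V


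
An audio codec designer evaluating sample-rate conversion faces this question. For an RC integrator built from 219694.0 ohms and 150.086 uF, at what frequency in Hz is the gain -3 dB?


Cutoff frequency of a first-order RC filter:
fc = 1 / (2 * pi * R * C)
C = 150.086 uF = 0.000150086 F
fc = 1 / (2 * pi * 219694.0 * 0.000150086)
   = 1 / 207.17542944903
   = 0.004827 Hz

0.004827 Hz


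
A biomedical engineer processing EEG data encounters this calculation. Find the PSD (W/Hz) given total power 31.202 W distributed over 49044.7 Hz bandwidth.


Power spectral density:
PSD = P / BW
    = 31.202 / 49044.7
    = 0.0006362 W/Hz

0.0006362 W/Hz


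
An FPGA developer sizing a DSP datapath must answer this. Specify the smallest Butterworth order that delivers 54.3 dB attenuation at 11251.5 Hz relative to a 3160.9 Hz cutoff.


Butterworth filter order formula:
n = log10(10^(A/10) - 1) / (2 * log10(f_stop/f_pass))
10^(54.3/10) - 1 = 269152.4804
f_stop/f_pass = 11251.5 / 3160.9 = 3.5596
n = 4.9238 -> ceil = 5

5


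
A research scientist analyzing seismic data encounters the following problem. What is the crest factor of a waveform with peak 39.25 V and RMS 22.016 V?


Crest factor is the ratio of peak to RMS:
CF = V_peak / V_rms
   = 39.25 / 22.016
   = 1.7828

1.7828


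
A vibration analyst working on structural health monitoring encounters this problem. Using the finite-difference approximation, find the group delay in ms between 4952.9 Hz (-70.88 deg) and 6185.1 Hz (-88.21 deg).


Group delay from phase difference:
tau = -d(phi)/d(omega)
d(phi) = -17.33 deg = -0.302466 rad
d(omega) = 2*pi*(6185.1 - 4952.9) = 7742.1409 rad/s
tau = -(-0.302466) / 7742.1409
    = 0.0391 ms

0.0391 ms


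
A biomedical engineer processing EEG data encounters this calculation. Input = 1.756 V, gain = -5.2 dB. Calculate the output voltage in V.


Output voltage from dB gain:
V_out = V_in * 10^(gain_dB / 20)
      = 1.756 * 10^(-5.2 / 20)
      = 1.756 * 0.549541
      = 0.965 V

0.965 V


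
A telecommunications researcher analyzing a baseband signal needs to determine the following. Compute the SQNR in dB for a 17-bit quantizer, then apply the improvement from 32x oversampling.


Step 1 — baseline SQNR at Nyquist:
SQNR_base = 6.02*N + 1.76
          = 6.02*17 + 1.76
          = 104.1 dB

Step 2 — oversampling processing gain:
G = 10*log10(OSR) = 10*log10(32) = 15.05 dB

Step 3 — total:
SQNR_total = 104.1 + 15.05 = 119.15 dB

Base SQNR = 104.1 dB; oversampled SQNR = 119.15 dB


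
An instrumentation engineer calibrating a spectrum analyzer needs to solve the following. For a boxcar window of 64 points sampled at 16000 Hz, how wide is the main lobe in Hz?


Main lobe width for a rectangular window:
Width = 2 * fs / N
      = 2 * 16000 / 64
      = 32000 / 64
      = 500.0 Hz

500.0 Hz


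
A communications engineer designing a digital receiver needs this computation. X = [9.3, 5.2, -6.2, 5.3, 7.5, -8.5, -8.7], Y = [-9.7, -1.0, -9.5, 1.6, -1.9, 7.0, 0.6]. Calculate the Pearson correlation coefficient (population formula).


Pearson correlation coefficient (population):
r = cov(X,Y) / (std(X) * std(Y))
Mean X = 0.5571, Mean Y = -1.8429
Cov(X,Y) = -14.25898
Std(X) = 7.387994, Std(Y) = 5.56901
r = -0.3466

-0.3466


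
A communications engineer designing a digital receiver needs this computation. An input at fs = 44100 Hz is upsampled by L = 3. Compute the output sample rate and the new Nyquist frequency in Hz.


Step 1 — output sample rate after interpolation by L:
fs_out = L * fs_in = 3 * 44100 = 132300 Hz

Step 2 — Nyquist frequency of the output stream:
f_Nyq = fs_out / 2 = 132300 / 2 = 66150.0 Hz

fs_out = 132300 Hz; f_Nyquist = 66150.0 Hz


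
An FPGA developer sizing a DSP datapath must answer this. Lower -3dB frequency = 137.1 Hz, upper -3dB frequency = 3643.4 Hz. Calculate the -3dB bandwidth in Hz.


Bandwidth is the difference of -3dB frequencies:
BW = f_high - f_low
   = 3643.4 - 137.1
   = 3506.3 Hz

3506.3 Hz


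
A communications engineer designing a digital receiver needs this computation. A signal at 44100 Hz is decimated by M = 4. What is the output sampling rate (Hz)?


Decimation reduces the sample rate:
fs_out = fs_in / M
       = 44100 / 4
       = 11025.0 Hz

11025.0 Hz


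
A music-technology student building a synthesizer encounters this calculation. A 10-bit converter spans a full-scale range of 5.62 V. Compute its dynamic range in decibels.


Dynamic range from full-scale to LSB:
V_min = V_max / 2^bits = 5.62 / 2^10
DR = 20 * log10(V_max / V_min)
   = 20 * log10(2^10)
   = 20 * 10 * log10(2)
   = 60.21 dB

60.21 dB


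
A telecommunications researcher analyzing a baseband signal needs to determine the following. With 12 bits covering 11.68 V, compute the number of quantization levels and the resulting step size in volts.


Step 1 — number of quantization levels:
L = 2^N = 2^12 = 4096

Step 2 — LSB step size:
delta = Vfs / L
      = 11.68 / 4096
      = 0.00285156 V

Levels = 4096; step size = 0.00285156 V


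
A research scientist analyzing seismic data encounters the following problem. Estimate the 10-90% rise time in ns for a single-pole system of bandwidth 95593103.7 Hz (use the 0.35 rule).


Rise time from bandwidth relationship:
tr = 0.35 / BW
   = 0.35 / 95593103.7
   = 3.661351985e-09 s
   = 3.6614 ns

3.6614 ns


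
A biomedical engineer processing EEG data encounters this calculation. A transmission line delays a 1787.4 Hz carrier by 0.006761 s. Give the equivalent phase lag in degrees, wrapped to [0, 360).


Phase shift from frequency and time delay:
phi = 360 * f * t_delay
    = 360 * 1787.4 * 0.006761
    = 4350.46 degrees
    mod 360 = 30.46 degrees

30.46 degrees


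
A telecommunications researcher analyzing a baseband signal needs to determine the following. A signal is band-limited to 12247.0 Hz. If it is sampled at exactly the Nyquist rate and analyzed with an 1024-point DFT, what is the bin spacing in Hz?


Step 1 — Nyquist sampling rate:
fs = 2 * fmax = 2 * 12247.0 = 24494.0 Hz

Step 2 — DFT bin spacing:
df = fs / N = 24494.0 / 1024 = 23.9199 Hz

23.9199 Hz


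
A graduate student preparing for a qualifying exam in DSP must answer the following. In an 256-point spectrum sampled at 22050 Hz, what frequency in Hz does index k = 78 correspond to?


Frequency of DFT bin k:
f_k = k * fs / N
    = 78 * 22050 / 256
    = 1719900 / 256
    = 6718.359 Hz

6718.359 Hz


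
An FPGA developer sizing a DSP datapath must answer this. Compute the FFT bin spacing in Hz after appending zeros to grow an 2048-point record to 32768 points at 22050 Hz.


Frequency resolution after zero-padding:
N_padded = 2048 * 16 = 32768
df = fs / N_padded
   = 22050 / 32768
   = 0.6729 Hz

0.6729 Hz


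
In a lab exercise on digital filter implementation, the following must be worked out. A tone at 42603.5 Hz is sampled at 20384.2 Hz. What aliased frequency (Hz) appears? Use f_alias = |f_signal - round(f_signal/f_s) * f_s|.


Compute the nearest integer multiple of fs to the signal:
n = round(42603.5 / 20384.2) = 2
f_alias = |42603.5 - 2 * 20384.2|
        = |42603.5 - 40768.4|
        = 1835.1 Hz

1835.1


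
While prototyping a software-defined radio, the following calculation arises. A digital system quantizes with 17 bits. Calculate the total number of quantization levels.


Number of quantization levels = 2^N
= 2^17
= 131072

131072


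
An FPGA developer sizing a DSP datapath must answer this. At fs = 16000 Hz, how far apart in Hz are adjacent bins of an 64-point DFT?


DFT frequency resolution:
df = fs / N
   = 16000 / 64
   = 250.0 Hz

250.0 Hz


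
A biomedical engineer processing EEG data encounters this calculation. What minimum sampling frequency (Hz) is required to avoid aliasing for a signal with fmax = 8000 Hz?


The Nyquist rate is twice the maximum frequency component.
fs_min = 2 * fmax
      = 2 * 8000
      = 16000 Hz

16000


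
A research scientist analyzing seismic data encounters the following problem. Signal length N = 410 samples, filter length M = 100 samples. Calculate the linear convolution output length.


Linear convolution output length:
L = N + M - 1
  = 410 + 100 - 1
  = 509 samples

509


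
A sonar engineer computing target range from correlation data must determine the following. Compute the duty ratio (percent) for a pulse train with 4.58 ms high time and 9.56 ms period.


Duty cycle as a percentage:
DC = (t_on / T) * 100
   = (4.58 / 9.56) * 100
   = 0.479079 * 100
   = 47.91 %

47.91 %


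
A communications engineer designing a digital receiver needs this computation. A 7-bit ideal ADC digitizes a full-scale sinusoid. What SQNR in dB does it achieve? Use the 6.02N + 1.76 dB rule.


Theoretical SNR for a full-scale sinusoid:
SNR = 6.02 * N + 1.76
    = 6.02 * 7 + 1.76
    = 42.14 + 1.76
    = 43.9 dB

43.9 dB


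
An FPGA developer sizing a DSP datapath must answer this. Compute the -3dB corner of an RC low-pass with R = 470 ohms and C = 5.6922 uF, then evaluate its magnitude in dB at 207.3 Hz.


Step 1 — cutoff frequency:
fc = 1 / (2*pi*R*C)
C = 5.6922 uF = 5.6922e-06 F
fc = 1 / (2*pi*470*5.6922e-06)
   = 59.4897 Hz

Step 2 — magnitude at f = 207.3 Hz:
|H(f)| = 1 / sqrt(1 + (f/fc)^2)
f/fc = 207.3 / 59.4897 = 3.484637
|H| = 1 / sqrt(1 + 12.142695) = 0.2758403
|H|_dB = 20*log10(0.2758403) = -11.19 dB

fc = 59.4897 Hz; |H(207.3 Hz)| = -11.19 dB


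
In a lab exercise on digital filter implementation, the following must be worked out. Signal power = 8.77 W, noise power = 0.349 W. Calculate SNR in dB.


SNR in decibels:
SNR = 10 * log10(Ps / Pn)
    = 10 * log10(8.77 / 0.349)
    = 10 * log10(25.1289)
    = 10 * 1.4002
    = 14.0 dB

14.0 dB


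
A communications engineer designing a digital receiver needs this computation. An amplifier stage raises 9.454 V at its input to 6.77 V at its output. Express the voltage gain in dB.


Voltage gain in dB:
G = 20 * log10(Vout / Vin)
  = 20 * log10(6.77 / 9.454)
  = 20 * log10(0.716099)
  = 20 * -0.145027
  = -2.9 dB

-2.9 dB


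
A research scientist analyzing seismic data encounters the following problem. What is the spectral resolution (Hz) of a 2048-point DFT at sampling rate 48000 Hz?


DFT frequency resolution:
df = fs / N
   = 48000 / 2048
   = 23.4375 Hz

23.4375 Hz


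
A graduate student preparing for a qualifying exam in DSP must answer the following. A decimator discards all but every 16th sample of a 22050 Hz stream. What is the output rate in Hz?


Decimation reduces the sample rate:
fs_out = fs_in / M
       = 22050 / 16
       = 1378.125 Hz

1378.125 Hz


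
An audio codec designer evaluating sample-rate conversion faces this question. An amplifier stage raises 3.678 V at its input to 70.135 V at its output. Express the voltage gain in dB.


Voltage gain in dB:
G = 20 * log10(Vout / Vin)
  = 20 * log10(70.135 / 3.678)
  = 20 * log10(19.068787)
  = 20 * 1.280323
  = 25.61 dB

25.61 dB


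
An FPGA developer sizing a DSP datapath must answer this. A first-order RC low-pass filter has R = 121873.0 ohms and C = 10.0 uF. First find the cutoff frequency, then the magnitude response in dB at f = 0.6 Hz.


Step 1 — cutoff frequency:
fc = 1 / (2*pi*R*C)
C = 10.0 uF = 1e-05 F
fc = 1 / (2*pi*121873.0*1e-05)
   = 0.130591 Hz

Step 2 — magnitude at f = 0.6 Hz:
|H(f)| = 1 / sqrt(1 + (f/fc)^2)
f/fc = 0.6 / 0.130591 = 4.594497
|H| = 1 / sqrt(1 + 21.109403) = 0.2126726
|H|_dB = 20*log10(0.2126726) = -13.45 dB

fc = 0.130591 Hz; |H(0.6 Hz)| = -13.45 dB


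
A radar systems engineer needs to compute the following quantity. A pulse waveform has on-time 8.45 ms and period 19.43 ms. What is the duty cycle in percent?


Duty cycle as a percentage:
DC = (t_on / T) * 100
   = (8.45 / 19.43) * 100
   = 0.434894 * 100
   = 43.49 %

43.49 %


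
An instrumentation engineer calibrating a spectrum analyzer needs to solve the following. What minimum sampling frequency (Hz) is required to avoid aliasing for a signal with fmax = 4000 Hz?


The Nyquist rate is twice the maximum frequency component.
fs_min = 2 * fmax
      = 2 * 4000
      = 8000 Hz

8000


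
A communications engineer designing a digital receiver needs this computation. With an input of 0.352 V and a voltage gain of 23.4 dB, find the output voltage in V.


Output voltage from dB gain:
V_out = V_in * 10^(gain_dB / 20)
      = 0.352 * 10^(23.4 / 20)
      = 0.352 * 14.791084
      = 5.2065 V

5.2065 V


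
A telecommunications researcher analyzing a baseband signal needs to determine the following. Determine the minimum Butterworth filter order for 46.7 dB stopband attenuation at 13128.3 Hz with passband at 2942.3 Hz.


Butterworth filter order formula:
n = log10(10^(A/10) - 1) / (2 * log10(f_stop/f_pass))
10^(46.7/10) - 1 = 46772.5141
f_stop/f_pass = 13128.3 / 2942.3 = 4.4619
n = 3.5949 -> ceil = 4

4


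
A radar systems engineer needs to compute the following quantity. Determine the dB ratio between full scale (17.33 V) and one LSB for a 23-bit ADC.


Dynamic range from full-scale to LSB:
V_min = V_max / 2^bits = 17.33 / 2^23
DR = 20 * log10(V_max / V_min)
   = 20 * log10(2^23)
   = 20 * 23 * log10(2)
   = 138.47 dB

138.47 dB


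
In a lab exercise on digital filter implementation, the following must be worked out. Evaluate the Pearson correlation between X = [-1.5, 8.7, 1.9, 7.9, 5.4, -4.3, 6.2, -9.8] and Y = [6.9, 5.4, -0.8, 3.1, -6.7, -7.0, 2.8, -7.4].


Pearson correlation coefficient (population):
r = cov(X,Y) / (std(X) * std(Y))
Mean X = 1.8125, Mean Y = -0.4625
Cov(X,Y) = 18.763281
Std(X) = 6.121772, Std(Y) = 5.497713
r = 0.5575

0.5575


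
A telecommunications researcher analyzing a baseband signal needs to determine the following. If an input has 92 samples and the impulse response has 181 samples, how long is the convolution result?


Linear convolution output length:
L = N + M - 1
  = 92 + 181 - 1
  = 272 samples

272


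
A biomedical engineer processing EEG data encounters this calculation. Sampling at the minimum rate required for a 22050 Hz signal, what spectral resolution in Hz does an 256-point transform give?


Step 1 — Nyquist sampling rate:
fs = 2 * fmax = 2 * 22050 = 44100 Hz

Step 2 — DFT bin spacing:
df = fs / N = 44100 / 256 = 172.2656 Hz

172.2656 Hz


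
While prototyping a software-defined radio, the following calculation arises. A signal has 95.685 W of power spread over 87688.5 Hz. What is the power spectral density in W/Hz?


Power spectral density:
PSD = P / BW
    = 95.685 / 87688.5
    = 0.00109119 W/Hz

0.00109119 W/Hz


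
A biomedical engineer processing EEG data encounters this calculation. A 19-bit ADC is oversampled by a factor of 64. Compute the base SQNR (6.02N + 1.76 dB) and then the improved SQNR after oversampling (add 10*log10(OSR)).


Step 1 — baseline SQNR at Nyquist:
SQNR_base = 6.02*N + 1.76
          = 6.02*19 + 1.76
          = 116.14 dB

Step 2 — oversampling processing gain:
G = 10*log10(OSR) = 10*log10(64) = 18.06 dB

Step 3 — total:
SQNR_total = 116.14 + 18.06 = 134.2 dB

Base SQNR = 116.14 dB; oversampled SQNR = 134.2 dB


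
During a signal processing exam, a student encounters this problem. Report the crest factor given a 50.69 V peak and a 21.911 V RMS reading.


Crest factor is the ratio of peak to RMS:
CF = V_peak / V_rms
   = 50.69 / 21.911
   = 2.3134

2.3134


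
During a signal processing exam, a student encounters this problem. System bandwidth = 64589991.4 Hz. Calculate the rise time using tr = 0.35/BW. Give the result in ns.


Rise time from bandwidth relationship:
tr = 0.35 / BW
   = 0.35 / 64589991.4
   = 5.418796201e-09 s
   = 5.4188 ns

5.4188 ns


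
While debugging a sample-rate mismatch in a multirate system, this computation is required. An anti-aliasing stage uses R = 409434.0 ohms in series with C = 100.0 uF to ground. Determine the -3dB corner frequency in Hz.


Cutoff frequency of a first-order RC filter:
fc = 1 / (2 * pi * R * C)
C = 100.0 uF = 0.0001 F
fc = 1 / (2 * pi * 409434.0 * 0.0001)
   = 1 / 257.25496930598
   = 0.003887 Hz

0.003887 Hz


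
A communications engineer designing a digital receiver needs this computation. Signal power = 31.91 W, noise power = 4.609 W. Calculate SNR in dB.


SNR in decibels:
SNR = 10 * log10(Ps / Pn)
    = 10 * log10(31.91 / 4.609)
    = 10 * log10(6.9234)
    = 10 * 0.8403
    = 8.4 dB

8.4 dB


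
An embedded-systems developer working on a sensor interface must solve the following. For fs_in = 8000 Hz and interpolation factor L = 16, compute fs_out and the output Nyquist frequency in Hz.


Step 1 — output sample rate after interpolation by L:
fs_out = L * fs_in = 16 * 8000 = 128000 Hz

Step 2 — Nyquist frequency of the output stream:
f_Nyq = fs_out / 2 = 128000 / 2 = 64000.0 Hz

fs_out = 128000 Hz; f_Nyquist = 64000.0 Hz


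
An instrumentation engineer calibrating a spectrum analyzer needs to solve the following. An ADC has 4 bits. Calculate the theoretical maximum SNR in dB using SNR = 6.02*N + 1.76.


Theoretical SNR for a full-scale sinusoid:
SNR = 6.02 * N + 1.76
    = 6.02 * 4 + 1.76
    = 24.08 + 1.76
    = 25.84 dB

25.84 dB


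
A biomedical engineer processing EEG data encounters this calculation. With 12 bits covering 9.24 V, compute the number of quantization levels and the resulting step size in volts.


Step 1 — number of quantization levels:
L = 2^N = 2^12 = 4096

Step 2 — LSB step size:
delta = Vfs / L
      = 9.24 / 4096
      = 0.00225586 V

Levels = 4096; step size = 0.00225586 V


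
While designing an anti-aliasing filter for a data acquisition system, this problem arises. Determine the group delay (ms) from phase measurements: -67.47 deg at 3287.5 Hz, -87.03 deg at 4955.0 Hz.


Group delay from phase difference:
tau = -d(phi)/d(omega)
d(phi) = -19.56 deg = -0.341386 rad
d(omega) = 2*pi*(4955.0 - 3287.5) = 10477.2115 rad/s
tau = -(-0.341386) / 10477.2115
    = 0.0326 ms

0.0326 ms


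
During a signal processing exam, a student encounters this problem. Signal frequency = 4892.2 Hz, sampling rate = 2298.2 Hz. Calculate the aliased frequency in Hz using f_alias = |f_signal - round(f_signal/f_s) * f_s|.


Compute the nearest integer multiple of fs to the signal:
n = round(4892.2 / 2298.2) = 2
f_alias = |4892.2 - 2 * 2298.2|
        = |4892.2 - 4596.4|
        = 295.8 Hz

295.8


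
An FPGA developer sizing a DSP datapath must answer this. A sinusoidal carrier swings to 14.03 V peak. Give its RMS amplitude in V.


RMS voltage for a sinusoidal waveform:
V_rms = V_peak / sqrt(2)
      = 14.03 / 1.414214
      = 9.921 V

9.921 V


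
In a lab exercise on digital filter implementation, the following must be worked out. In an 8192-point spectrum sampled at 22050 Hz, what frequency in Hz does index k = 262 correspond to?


Frequency of DFT bin k:
f_k = k * fs / N
    = 262 * 22050 / 8192
    = 5777100 / 8192
    = 705.212 Hz

705.212 Hz


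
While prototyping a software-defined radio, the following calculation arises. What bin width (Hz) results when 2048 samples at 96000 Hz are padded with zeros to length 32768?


Frequency resolution after zero-padding:
N_padded = 2048 * 16 = 32768
df = fs / N_padded
   = 96000 / 32768
   = 2.9297 Hz

2.9297 Hz


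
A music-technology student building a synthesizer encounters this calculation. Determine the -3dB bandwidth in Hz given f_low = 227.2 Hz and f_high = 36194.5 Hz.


Bandwidth is the difference of -3dB frequencies:
BW = f_high - f_low
   = 36194.5 - 227.2
   = 35967.3 Hz

35967.3 Hz


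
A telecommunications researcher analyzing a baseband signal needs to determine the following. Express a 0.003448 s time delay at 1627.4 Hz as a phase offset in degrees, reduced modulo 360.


Phase shift from frequency and time delay:
phi = 360 * f * t_delay
    = 360 * 1627.4 * 0.003448
    = 2020.06 degrees
    mod 360 = 220.06 degrees

220.06 degrees


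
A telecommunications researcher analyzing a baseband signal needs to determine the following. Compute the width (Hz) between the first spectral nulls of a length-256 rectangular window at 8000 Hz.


Main lobe width for a rectangular window:
Width = 2 * fs / N
      = 2 * 8000 / 256
      = 16000 / 256
      = 62.5 Hz

62.5 Hz


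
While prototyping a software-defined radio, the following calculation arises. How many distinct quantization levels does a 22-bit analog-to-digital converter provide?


Number of quantization levels = 2^N
= 2^22
= 4194304

4194304


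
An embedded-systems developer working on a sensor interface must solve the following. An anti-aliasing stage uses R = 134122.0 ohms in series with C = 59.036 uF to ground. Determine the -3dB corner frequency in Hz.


Cutoff frequency of a first-order RC filter:
fc = 1 / (2 * pi * R * C)
C = 59.036 uF = 5.9036e-05 F
fc = 1 / (2 * pi * 134122.0 * 5.9036e-05)
   = 1 / 49.750427088075
   = 0.0201 Hz

0.0201 Hz


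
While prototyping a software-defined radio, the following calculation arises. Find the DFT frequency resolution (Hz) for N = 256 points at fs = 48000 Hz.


DFT frequency resolution:
df = fs / N
   = 48000 / 256
   = 187.5 Hz

187.5 Hz


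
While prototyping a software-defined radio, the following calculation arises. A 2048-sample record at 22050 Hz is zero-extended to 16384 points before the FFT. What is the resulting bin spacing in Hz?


Frequency resolution after zero-padding:
N_padded = 2048 * 8 = 16384
df = fs / N_padded
   = 22050 / 16384
   = 1.3458 Hz

1.3458 Hz


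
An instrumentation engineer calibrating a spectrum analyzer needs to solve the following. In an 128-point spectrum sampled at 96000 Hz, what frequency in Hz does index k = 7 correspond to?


Frequency of DFT bin k:
f_k = k * fs / N
    = 7 * 96000 / 128
    = 672000 / 128
    = 5250.0 Hz

5250.0 Hz


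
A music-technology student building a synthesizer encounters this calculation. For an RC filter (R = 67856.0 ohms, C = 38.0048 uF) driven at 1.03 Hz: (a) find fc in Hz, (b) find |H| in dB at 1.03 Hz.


Step 1 — cutoff frequency:
fc = 1 / (2*pi*R*C)
C = 38.0048 uF = 3.80048e-05 F
fc = 1 / (2*pi*67856.0*3.80048e-05)
   = 0.0617154 Hz

Step 2 — magnitude at f = 1.03 Hz:
|H(f)| = 1 / sqrt(1 + (f/fc)^2)
f/fc = 1.03 / 0.0617154 = 16.689513
|H| = 1 / sqrt(1 + 278.539844) = 0.0598106
|H|_dB = 20*log10(0.0598106) = -24.46 dB

fc = 0.0617154 Hz; |H(1.03 Hz)| = -24.46 dB


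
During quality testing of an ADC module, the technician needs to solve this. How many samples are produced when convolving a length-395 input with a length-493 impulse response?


Linear convolution output length:
L = N + M - 1
  = 395 + 493 - 1
  = 887 samples

887


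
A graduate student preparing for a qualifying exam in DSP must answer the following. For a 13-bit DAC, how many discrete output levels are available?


Number of quantization levels = 2^N
= 2^13
= 8192

8192


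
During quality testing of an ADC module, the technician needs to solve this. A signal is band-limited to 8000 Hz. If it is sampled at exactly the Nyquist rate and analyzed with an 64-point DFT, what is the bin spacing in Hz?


Step 1 — Nyquist sampling rate:
fs = 2 * fmax = 2 * 8000 = 16000 Hz

Step 2 — DFT bin spacing:
df = fs / N = 16000 / 64 = 250.0 Hz

250.0 Hz


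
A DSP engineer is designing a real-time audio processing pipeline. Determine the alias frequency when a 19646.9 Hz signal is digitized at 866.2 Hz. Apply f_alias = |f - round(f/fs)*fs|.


Compute the nearest integer multiple of fs to the signal:
n = round(19646.9 / 866.2) = 23
f_alias = |19646.9 - 23 * 866.2|
        = |19646.9 - 19922.6|
        = 275.7 Hz

275.7
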